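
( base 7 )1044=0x177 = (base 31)c3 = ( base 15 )1A0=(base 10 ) 375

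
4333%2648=1685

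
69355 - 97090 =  - 27735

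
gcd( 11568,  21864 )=24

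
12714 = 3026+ 9688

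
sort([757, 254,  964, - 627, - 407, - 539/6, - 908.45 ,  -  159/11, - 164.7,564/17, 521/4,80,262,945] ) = [ - 908.45,  -  627, - 407,  -  164.7, - 539/6, - 159/11,564/17, 80, 521/4,254,262,757,945,964]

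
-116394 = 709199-825593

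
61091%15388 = 14927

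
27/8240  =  27/8240 = 0.00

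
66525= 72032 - 5507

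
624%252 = 120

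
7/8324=7/8324= 0.00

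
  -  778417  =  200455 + -978872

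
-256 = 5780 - 6036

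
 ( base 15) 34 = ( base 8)61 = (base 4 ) 301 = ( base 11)45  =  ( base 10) 49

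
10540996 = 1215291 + 9325705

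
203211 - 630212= - 427001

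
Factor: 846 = 2^1*3^2*47^1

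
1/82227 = 1/82227= 0.00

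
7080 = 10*708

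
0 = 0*1906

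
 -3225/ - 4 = 806 + 1/4 = 806.25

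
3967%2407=1560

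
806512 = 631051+175461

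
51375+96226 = 147601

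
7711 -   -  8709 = 16420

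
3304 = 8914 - 5610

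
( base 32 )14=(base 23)1D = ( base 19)1H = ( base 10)36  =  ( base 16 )24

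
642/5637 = 214/1879 = 0.11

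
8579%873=722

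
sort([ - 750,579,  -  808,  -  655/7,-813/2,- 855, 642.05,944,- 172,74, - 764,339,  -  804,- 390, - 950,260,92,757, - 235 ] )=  [ - 950 ,-855, - 808,-804, - 764, - 750, - 813/2, - 390, - 235 , - 172, - 655/7, 74,92,260,339, 579,  642.05,757,944 ]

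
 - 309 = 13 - 322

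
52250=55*950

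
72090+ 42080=114170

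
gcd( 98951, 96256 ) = 1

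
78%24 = 6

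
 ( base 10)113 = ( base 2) 1110001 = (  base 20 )5d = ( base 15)78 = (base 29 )3q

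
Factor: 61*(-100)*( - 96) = 2^7*3^1*5^2*61^1 = 585600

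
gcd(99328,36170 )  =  2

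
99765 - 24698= 75067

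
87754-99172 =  - 11418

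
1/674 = 1/674= 0.00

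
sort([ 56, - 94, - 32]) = [ - 94, - 32, 56]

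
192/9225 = 64/3075 = 0.02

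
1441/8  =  1441/8 = 180.12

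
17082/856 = 8541/428 = 19.96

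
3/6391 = 3/6391=0.00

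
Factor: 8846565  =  3^1*5^1*7^1*13^1*6481^1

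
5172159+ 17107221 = 22279380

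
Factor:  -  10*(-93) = 930= 2^1*3^1 * 5^1*31^1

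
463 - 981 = - 518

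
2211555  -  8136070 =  - 5924515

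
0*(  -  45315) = 0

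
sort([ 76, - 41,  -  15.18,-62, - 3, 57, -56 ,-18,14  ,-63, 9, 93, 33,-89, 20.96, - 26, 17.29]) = [-89, - 63,  -  62 ,  -  56,-41 ,  -  26  , - 18, - 15.18, - 3, 9,14,  17.29,20.96, 33,57, 76, 93]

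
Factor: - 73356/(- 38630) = 36678/19315 = 2^1 * 3^1*5^( - 1)*3863^ ( - 1)*6113^1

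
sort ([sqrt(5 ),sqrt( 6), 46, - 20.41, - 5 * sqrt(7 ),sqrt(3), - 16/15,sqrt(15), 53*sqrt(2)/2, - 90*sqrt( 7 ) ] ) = [- 90*sqrt ( 7), - 20.41, - 5*sqrt ( 7 ), - 16/15,  sqrt(3), sqrt(5), sqrt(6 ), sqrt(15 ), 53* sqrt (2) /2, 46 ] 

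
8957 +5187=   14144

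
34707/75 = 11569/25= 462.76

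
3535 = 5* 707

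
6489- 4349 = 2140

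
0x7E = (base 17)77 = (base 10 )126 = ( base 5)1001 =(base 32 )3u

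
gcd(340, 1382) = 2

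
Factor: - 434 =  - 2^1*7^1*31^1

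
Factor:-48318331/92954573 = -23^2*211^( - 1) * 241^1 *379^1*440543^( - 1 ) 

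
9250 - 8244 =1006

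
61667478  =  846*72893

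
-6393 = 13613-20006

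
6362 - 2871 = 3491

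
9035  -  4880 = 4155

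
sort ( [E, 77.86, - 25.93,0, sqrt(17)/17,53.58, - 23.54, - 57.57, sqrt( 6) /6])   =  [ - 57.57,-25.93,-23.54, 0,sqrt( 17 ) /17 , sqrt( 6) /6,  E,53.58,  77.86]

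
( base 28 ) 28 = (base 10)64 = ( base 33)1V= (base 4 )1000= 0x40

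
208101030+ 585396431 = 793497461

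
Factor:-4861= - 4861^1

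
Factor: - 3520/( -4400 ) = 4/5 = 2^2*5^( - 1)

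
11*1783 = 19613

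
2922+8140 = 11062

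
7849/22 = 356 + 17/22 = 356.77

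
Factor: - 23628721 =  - 23628721^1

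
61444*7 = 430108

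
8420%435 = 155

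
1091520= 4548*240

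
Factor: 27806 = 2^1 *13903^1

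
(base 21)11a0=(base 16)26b8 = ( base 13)4686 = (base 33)93c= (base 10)9912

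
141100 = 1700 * 83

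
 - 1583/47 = - 1583/47  =  - 33.68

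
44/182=22/91 = 0.24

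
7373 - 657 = 6716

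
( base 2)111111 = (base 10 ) 63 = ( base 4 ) 333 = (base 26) 2b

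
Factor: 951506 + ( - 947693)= 3813= 3^1*31^1*41^1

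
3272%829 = 785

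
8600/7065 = 1 + 307/1413 = 1.22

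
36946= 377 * 98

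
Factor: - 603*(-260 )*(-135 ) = -2^2*3^5  *5^2*13^1*67^1 = - 21165300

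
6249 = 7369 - 1120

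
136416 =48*2842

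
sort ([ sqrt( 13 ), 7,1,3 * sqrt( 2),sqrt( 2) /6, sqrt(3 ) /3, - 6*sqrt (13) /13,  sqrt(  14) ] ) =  [ - 6*sqrt (13)/13, sqrt(2) /6,sqrt( 3 )/3, 1,sqrt( 13) , sqrt( 14 ),  3*sqrt(2),7 ]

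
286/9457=286/9457 = 0.03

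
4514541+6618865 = 11133406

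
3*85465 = 256395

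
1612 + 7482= 9094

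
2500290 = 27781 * 90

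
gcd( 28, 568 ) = 4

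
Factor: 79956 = 2^2 * 3^2*2221^1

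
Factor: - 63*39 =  - 3^3*7^1*13^1 = - 2457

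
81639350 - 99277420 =-17638070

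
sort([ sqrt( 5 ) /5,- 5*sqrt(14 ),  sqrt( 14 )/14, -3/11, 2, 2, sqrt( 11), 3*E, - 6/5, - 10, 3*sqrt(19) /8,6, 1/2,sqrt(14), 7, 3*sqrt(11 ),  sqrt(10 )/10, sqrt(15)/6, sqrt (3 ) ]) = [  -  5*sqrt( 14 ),  -  10, - 6/5,- 3/11,sqrt(14 )/14,sqrt(10 ) /10, sqrt( 5)/5, 1/2,  sqrt( 15) /6,3*sqrt (19 ) /8, sqrt(3), 2,  2, sqrt(11), sqrt( 14 ), 6, 7 , 3*  E, 3*sqrt(11)]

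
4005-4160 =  - 155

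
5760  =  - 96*( - 60)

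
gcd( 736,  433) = 1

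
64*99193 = 6348352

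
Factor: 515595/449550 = 929/810 = 2^ (  -  1)*3^(  -  4)* 5^( - 1) * 929^1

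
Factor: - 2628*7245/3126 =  - 2^1*3^3 * 5^1*7^1 * 23^1 * 73^1* 521^ ( - 1)  =  - 3173310/521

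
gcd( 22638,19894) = 686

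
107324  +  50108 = 157432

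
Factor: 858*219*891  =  2^1*3^6*11^2*13^1 * 73^1 = 167420682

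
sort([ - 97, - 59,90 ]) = [ - 97, -59,90] 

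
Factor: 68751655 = 5^1*7^2 * 17^2*971^1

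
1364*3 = 4092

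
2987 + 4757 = 7744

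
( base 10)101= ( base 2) 1100101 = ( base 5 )401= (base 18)5B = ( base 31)38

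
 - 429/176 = - 39/16  =  -2.44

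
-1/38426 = -1 + 38425/38426= - 0.00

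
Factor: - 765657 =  - 3^2*241^1*353^1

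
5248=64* 82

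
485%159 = 8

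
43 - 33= 10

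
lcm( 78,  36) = 468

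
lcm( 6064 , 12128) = 12128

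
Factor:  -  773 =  - 773^1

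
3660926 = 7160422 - 3499496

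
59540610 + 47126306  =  106666916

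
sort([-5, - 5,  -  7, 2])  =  [ - 7, - 5, - 5,  2 ] 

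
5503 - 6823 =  - 1320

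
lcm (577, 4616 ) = 4616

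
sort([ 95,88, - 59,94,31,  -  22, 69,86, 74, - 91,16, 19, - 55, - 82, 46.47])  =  [-91, - 82,  -  59, - 55,  -  22, 16, 19,31, 46.47,69, 74,  86, 88,94, 95]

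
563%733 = 563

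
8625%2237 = 1914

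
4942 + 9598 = 14540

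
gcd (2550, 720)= 30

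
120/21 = 5 + 5/7 = 5.71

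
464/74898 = 232/37449 = 0.01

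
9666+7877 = 17543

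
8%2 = 0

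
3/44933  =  3/44933 =0.00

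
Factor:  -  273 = -3^1*7^1*13^1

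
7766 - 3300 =4466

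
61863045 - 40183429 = 21679616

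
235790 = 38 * 6205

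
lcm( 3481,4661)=274999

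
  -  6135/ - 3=2045/1 = 2045.00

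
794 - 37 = 757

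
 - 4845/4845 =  - 1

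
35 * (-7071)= - 247485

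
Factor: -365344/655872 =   -  2^( - 4 )*3^( - 1 ) * 7^1*61^( - 1) * 233^1=- 1631/2928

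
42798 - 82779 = -39981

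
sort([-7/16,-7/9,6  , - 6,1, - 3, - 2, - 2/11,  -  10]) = [-10,-6,-3,-2,  -  7/9,  -  7/16,-2/11,1,6 ] 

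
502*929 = 466358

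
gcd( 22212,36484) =4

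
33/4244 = 33/4244=   0.01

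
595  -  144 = 451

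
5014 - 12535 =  - 7521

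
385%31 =13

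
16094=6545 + 9549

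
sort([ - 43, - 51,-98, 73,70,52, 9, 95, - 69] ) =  [ - 98, - 69,- 51,-43,9,  52,70,  73, 95] 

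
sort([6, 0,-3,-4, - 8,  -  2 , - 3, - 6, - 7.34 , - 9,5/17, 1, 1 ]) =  [ - 9, - 8,- 7.34,-6 , - 4 ,-3,-3, - 2, 0, 5/17 , 1, 1,6]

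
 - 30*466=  - 13980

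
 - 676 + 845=169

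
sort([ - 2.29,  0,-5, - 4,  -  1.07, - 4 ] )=[ - 5, - 4, - 4  ,-2.29, - 1.07,0 ] 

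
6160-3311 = 2849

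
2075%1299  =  776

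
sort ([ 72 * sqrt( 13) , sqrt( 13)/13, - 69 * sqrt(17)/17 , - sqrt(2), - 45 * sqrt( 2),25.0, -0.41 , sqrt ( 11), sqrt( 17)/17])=[ - 45*sqrt (2),-69*sqrt (17)/17,  -  sqrt(2),-0.41,sqrt(17 )/17, sqrt( 13)/13, sqrt ( 11 ),25.0, 72 *sqrt( 13 )]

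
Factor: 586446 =2^1*3^1*7^1*13963^1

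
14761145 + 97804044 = 112565189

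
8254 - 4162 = 4092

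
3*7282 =21846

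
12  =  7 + 5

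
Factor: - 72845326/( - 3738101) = 2^1 * 3738101^( - 1 )*36422663^1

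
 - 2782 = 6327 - 9109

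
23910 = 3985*6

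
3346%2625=721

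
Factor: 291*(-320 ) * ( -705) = 65649600 = 2^6*3^2*5^2*47^1 *97^1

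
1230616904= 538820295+691796609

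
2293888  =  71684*32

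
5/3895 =1/779  =  0.00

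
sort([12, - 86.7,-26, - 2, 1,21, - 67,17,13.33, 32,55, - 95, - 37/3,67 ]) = [-95, - 86.7, - 67,-26, - 37/3,-2, 1, 12,13.33,17, 21,32,55,67] 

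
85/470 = 17/94= 0.18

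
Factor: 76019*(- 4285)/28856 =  - 325741415/28856 = - 2^ (-3)*  5^1*19^1*857^1*3607^ ( - 1)*4001^1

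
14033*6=84198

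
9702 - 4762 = 4940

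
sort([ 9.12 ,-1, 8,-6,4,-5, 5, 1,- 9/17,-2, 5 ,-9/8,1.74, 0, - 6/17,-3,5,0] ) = [ - 6 ,-5,-3, - 2 ,- 9/8, - 1,-9/17, - 6/17,0 , 0,1, 1.74 , 4,5, 5,5, 8,  9.12] 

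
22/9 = 22/9   =  2.44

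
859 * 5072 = 4356848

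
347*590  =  204730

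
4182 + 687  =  4869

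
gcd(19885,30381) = 41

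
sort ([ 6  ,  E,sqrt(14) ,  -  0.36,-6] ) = [ - 6, - 0.36 , E,sqrt( 14),6] 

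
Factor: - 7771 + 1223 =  - 2^2*1637^1=   - 6548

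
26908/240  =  112 + 7/60 = 112.12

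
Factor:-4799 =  - 4799^1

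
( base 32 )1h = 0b110001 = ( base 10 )49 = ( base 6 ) 121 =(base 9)54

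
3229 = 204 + 3025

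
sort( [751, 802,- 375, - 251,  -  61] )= [ - 375, - 251,-61, 751, 802] 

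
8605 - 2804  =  5801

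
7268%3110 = 1048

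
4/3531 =4/3531 =0.00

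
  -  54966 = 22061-77027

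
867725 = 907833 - 40108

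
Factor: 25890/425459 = 30/493 = 2^1*3^1*5^1 *17^( - 1)*29^( - 1)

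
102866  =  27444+75422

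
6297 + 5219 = 11516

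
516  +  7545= 8061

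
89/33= 2 + 23/33 = 2.70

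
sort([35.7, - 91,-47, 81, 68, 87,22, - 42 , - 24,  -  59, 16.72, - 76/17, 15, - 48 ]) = [  -  91, - 59 ,-48, - 47, - 42,- 24 , - 76/17, 15, 16.72,22, 35.7,68, 81,87 ]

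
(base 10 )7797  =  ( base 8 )17165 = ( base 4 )1321311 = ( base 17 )19gb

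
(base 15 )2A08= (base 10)9008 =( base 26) d8c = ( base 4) 2030300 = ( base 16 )2330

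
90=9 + 81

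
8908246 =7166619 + 1741627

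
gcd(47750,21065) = 5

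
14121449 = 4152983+9968466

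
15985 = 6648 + 9337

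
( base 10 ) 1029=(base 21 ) 270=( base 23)1LH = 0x405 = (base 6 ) 4433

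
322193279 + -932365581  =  - 610172302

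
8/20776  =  1/2597 = 0.00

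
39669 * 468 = 18565092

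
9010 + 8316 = 17326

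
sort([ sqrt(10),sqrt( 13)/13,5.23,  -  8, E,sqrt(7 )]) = [  -  8, sqrt (13 ) /13,  sqrt(7 ),E,sqrt( 10),5.23] 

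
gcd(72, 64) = 8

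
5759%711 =71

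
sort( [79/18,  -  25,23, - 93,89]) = [ - 93, - 25,79/18,23,89]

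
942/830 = 1 + 56/415 = 1.13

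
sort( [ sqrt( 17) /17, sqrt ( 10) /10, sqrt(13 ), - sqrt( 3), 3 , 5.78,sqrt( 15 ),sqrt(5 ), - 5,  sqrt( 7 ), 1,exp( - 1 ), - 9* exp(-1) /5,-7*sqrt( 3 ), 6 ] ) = [ - 7 *sqrt( 3),-5  , - sqrt(3 ),  -  9*exp(  -  1)/5,  sqrt(17 )/17, sqrt( 10) /10,exp(  -  1),  1, sqrt(  5 ), sqrt( 7 ), 3,  sqrt( 13 ),sqrt(15 ), 5.78,  6] 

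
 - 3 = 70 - 73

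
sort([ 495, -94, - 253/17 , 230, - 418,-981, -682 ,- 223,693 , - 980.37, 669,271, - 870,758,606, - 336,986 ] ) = [ - 981 ,-980.37, - 870,-682, - 418, -336, - 223,-94,  -  253/17, 230,271,495,606, 669,693,758,986 ] 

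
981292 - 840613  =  140679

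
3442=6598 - 3156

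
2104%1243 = 861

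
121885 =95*1283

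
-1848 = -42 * 44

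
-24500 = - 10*2450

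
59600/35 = 11920/7  =  1702.86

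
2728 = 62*44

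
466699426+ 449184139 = 915883565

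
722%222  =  56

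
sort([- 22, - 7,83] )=[ - 22, - 7, 83] 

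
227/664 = 227/664 = 0.34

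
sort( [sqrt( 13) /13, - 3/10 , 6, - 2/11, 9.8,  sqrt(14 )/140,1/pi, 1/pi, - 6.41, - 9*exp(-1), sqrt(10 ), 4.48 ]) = [ - 6.41,-9*exp ( -1), - 3/10,-2/11,sqrt ( 14)/140,sqrt( 13)/13,1/pi,1/pi,sqrt( 10),  4.48,6,9.8 ]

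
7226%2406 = 8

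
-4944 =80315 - 85259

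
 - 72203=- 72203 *1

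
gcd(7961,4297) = 1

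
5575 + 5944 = 11519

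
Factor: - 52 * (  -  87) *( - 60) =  - 271440 = - 2^4 * 3^2*5^1* 13^1*29^1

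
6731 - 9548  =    -  2817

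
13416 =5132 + 8284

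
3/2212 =3/2212 = 0.00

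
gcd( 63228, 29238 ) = 66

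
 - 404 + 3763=3359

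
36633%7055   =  1358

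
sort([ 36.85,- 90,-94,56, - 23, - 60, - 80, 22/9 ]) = [ - 94, - 90, - 80,-60, - 23,22/9,36.85,  56]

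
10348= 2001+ 8347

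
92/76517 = 92/76517 = 0.00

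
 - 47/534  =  -1 + 487/534 = -  0.09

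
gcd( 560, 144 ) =16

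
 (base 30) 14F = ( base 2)10000001011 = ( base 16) 40b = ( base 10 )1035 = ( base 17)39F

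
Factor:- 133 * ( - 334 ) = 44422=2^1*7^1*19^1*167^1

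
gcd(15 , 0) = 15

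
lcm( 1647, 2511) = 153171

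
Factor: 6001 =17^1*353^1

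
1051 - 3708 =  - 2657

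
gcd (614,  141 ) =1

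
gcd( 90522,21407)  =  1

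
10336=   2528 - -7808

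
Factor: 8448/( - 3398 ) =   -  4224/1699 = - 2^7*3^1* 11^1*1699^(  -  1)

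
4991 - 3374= 1617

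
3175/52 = 3175/52 = 61.06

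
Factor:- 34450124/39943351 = -2^2*7^( - 1 )*5706193^( - 1)*8612531^1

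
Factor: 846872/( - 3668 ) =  - 211718/917 = - 2^1*7^( - 1)*13^1 * 17^1 * 131^( - 1) * 479^1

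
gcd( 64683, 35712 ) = 9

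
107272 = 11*9752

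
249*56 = 13944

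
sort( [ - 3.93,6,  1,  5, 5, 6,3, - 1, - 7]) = [ - 7,-3.93, - 1, 1, 3 , 5, 5,6, 6 ]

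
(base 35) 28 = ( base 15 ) 53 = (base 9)86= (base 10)78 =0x4e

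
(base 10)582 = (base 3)210120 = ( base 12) 406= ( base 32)i6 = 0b1001000110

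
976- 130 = 846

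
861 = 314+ 547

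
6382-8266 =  - 1884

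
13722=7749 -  - 5973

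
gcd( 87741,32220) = 9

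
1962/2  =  981 = 981.00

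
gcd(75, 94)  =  1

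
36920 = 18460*2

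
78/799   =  78/799 = 0.10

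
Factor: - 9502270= - 2^1*5^1*950227^1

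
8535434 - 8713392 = -177958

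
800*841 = 672800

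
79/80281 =79/80281 = 0.00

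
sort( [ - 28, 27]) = [ - 28,27]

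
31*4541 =140771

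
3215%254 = 167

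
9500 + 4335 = 13835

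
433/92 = 4+65/92  =  4.71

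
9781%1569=367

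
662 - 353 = 309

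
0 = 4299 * 0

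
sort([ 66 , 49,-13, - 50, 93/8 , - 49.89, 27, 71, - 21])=[  -  50, - 49.89,-21, - 13, 93/8, 27, 49, 66,71 ] 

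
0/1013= 0= 0.00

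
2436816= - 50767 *( - 48)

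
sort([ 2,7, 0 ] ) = [ 0,2,7 ]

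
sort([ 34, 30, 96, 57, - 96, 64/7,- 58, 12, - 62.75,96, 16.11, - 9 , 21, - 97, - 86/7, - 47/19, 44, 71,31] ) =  [ -97, - 96, - 62.75, - 58, - 86/7,-9, - 47/19,64/7 , 12,  16.11, 21 , 30,31,  34, 44, 57,71,96, 96 ]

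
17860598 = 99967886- 82107288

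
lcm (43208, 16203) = 129624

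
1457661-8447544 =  - 6989883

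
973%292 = 97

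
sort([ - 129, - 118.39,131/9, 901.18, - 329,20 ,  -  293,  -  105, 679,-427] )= [ - 427, - 329, - 293, - 129, - 118.39, - 105,131/9,  20, 679,901.18] 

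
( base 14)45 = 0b111101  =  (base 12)51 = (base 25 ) 2B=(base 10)61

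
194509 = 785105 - 590596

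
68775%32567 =3641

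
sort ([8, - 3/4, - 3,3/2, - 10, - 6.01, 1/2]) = [ - 10, - 6.01, - 3 ,-3/4, 1/2,3/2,8 ] 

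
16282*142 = 2312044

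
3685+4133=7818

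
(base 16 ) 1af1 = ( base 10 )6897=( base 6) 51533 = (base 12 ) 3BA9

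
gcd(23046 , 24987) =3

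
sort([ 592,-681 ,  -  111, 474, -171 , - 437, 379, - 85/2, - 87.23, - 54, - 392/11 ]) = [ - 681,- 437, - 171, - 111, - 87.23, - 54, - 85/2, - 392/11,379,474,592 ]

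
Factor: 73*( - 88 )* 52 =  - 334048   =  - 2^5*11^1*13^1 * 73^1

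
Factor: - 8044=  - 2^2 *2011^1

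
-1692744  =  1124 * ( - 1506 )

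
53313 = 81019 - 27706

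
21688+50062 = 71750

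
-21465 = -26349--4884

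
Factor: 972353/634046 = 2^(- 1 )*7^(-1)*45289^ (-1)*972353^1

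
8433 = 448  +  7985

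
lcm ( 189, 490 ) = 13230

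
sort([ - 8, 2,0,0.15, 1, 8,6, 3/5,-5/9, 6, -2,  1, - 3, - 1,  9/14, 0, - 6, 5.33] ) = [- 8, - 6, - 3, - 2,  -  1,  -  5/9,0 , 0, 0.15, 3/5,9/14,1, 1, 2 , 5.33 , 6,6, 8]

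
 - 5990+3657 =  - 2333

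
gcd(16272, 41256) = 72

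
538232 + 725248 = 1263480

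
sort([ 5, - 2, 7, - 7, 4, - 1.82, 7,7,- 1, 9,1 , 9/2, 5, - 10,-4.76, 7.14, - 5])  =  [-10,-7, - 5, - 4.76 , - 2, - 1.82, - 1, 1, 4, 9/2, 5, 5, 7,7, 7,  7.14,9 ]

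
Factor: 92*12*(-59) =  - 65136 = - 2^4*3^1*23^1*59^1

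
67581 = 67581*1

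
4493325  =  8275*543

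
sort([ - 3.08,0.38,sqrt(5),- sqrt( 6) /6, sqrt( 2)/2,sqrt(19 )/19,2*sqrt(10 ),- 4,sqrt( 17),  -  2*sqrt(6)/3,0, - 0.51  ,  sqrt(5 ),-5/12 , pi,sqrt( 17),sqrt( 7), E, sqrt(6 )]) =[ - 4, - 3.08, - 2*sqrt( 6)/3, - 0.51, - 5/12,-sqrt(  6)/6, 0,sqrt( 19 )/19,0.38, sqrt(2 )/2,sqrt( 5) , sqrt(5 ),sqrt( 6), sqrt (7 ),E , pi, sqrt(17 ),sqrt(17), 2* sqrt( 10 )]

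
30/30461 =30/30461 = 0.00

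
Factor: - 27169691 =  - 1979^1*13729^1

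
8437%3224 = 1989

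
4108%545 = 293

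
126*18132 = 2284632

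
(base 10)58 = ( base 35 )1N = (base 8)72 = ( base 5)213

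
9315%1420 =795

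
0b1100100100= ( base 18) 28C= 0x324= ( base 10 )804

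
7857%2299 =960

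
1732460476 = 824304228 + 908156248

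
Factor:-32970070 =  - 2^1*5^1*7^1*449^1*1049^1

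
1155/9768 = 35/296=0.12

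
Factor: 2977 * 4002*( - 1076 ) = -2^3 * 3^1*13^1*23^1*29^1 * 229^1  *269^1 = -12819414504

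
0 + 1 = 1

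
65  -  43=22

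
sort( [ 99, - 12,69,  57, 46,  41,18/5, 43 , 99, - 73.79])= [-73.79,-12,18/5, 41, 43, 46, 57 , 69,99, 99 ] 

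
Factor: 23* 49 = 7^2*23^1  =  1127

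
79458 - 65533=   13925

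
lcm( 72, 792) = 792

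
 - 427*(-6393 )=2729811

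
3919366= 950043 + 2969323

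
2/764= 1/382 = 0.00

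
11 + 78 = 89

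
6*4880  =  29280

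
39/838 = 39/838  =  0.05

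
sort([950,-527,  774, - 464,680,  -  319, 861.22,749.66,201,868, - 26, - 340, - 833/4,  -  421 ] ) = [ - 527, - 464,  -  421, - 340, -319, - 833/4,-26, 201,680,749.66, 774, 861.22,868 , 950 ] 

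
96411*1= 96411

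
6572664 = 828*7938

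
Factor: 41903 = 41903^1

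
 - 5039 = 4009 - 9048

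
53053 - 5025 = 48028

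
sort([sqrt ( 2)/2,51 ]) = [sqrt( 2 )/2,51 ] 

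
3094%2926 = 168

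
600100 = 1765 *340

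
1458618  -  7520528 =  - 6061910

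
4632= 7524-2892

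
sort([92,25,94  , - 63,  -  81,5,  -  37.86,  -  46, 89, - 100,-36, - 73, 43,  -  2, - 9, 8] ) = [  -  100, - 81,-73, - 63, - 46,  -  37.86, - 36, - 9,  -  2, 5, 8, 25, 43, 89,92, 94 ]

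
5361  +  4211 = 9572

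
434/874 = 217/437 = 0.50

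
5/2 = 5/2 = 2.50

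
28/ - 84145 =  - 1 + 84117/84145 = - 0.00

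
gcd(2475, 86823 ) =99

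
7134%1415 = 59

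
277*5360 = 1484720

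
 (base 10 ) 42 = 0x2a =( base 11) 39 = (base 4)222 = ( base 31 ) 1B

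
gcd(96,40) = 8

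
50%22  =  6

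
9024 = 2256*4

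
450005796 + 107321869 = 557327665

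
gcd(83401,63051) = 1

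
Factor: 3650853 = 3^1 * 1216951^1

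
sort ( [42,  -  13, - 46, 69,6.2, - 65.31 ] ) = [ - 65.31, - 46, - 13, 6.2,  42,69]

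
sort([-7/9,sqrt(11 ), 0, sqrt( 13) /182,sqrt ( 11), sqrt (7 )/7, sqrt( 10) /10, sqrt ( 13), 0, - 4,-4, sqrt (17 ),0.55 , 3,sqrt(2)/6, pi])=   [ -4 , - 4, - 7/9, 0, 0,sqrt (13 )/182, sqrt( 2)/6, sqrt(10)/10,sqrt( 7)/7, 0.55, 3 , pi, sqrt( 11 ), sqrt(11 ),sqrt( 13), sqrt (17 )]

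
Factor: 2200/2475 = 8/9 = 2^3*3^( - 2) 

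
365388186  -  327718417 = 37669769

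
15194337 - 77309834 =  - 62115497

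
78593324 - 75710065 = 2883259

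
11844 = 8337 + 3507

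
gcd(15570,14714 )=2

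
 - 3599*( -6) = 21594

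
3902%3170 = 732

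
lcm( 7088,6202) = 49616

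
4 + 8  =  12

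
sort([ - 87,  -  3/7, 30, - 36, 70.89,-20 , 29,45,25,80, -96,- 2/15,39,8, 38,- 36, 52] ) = [-96,-87,-36,-36, - 20, -3/7,-2/15,  8,25,29,30,38 , 39,45, 52, 70.89,  80]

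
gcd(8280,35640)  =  360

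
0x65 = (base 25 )41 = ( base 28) 3H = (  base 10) 101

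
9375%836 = 179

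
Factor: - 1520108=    - 2^2*37^1 * 10271^1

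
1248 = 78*16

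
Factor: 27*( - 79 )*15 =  -3^4*5^1 * 79^1 = - 31995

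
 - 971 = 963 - 1934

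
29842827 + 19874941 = 49717768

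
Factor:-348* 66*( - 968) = 22233024 = 2^6 * 3^2*11^3 *29^1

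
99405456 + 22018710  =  121424166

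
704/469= 704/469 = 1.50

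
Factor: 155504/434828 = 38876/108707= 2^2 * 9719^1*108707^( -1)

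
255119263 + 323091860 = 578211123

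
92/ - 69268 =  - 1 + 17294/17317 = - 0.00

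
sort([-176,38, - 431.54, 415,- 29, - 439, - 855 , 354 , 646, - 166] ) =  [ - 855, - 439  , - 431.54, - 176,- 166,-29,38,354,415, 646]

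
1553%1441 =112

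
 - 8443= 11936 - 20379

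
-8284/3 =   -  8284/3 = -2761.33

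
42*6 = 252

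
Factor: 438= 2^1 * 3^1*73^1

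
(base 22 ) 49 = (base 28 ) 3D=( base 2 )1100001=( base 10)97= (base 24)41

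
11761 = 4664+7097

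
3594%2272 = 1322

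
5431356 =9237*588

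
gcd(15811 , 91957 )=1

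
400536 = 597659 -197123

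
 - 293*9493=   -2781449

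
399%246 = 153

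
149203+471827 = 621030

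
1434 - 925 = 509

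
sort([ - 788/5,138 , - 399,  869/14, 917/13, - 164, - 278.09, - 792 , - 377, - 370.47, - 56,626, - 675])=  [ - 792,  -  675, - 399, - 377, - 370.47, - 278.09,-164,- 788/5 ,  -  56,  869/14, 917/13, 138,626]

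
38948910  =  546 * 71335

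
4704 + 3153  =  7857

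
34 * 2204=74936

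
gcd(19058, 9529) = 9529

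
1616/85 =1616/85 = 19.01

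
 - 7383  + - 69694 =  - 77077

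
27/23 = 1+ 4/23= 1.17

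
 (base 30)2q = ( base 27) 35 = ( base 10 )86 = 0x56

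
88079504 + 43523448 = 131602952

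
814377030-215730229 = 598646801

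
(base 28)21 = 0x39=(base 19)30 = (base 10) 57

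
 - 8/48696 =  - 1 +6086/6087 = - 0.00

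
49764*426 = 21199464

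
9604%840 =364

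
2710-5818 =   -  3108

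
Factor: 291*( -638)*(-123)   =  22835934  =  2^1*3^2 * 11^1* 29^1*41^1*97^1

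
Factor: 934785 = 3^2*5^1*20773^1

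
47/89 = 47/89 = 0.53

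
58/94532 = 29/47266 = 0.00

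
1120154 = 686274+433880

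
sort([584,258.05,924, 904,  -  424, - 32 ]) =[ - 424, - 32, 258.05,584,  904,924 ]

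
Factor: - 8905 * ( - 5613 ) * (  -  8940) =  - 2^2*3^2*5^2*13^1*137^1*149^1*1871^1 =- 446854859100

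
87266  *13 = 1134458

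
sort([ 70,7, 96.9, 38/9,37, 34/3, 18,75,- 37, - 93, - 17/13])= [- 93, - 37, - 17/13 , 38/9 , 7,34/3, 18,37,70,75,96.9]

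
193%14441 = 193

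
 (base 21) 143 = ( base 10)528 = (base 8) 1020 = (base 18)1B6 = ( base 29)i6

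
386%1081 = 386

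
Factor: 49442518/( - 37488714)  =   - 3^( - 1) * 43^1*574913^1*6248119^(- 1 ) = -  24721259/18744357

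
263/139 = 263/139 = 1.89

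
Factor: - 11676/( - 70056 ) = 2^( - 1 )*3^( - 1) = 1/6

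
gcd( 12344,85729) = 1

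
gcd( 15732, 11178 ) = 414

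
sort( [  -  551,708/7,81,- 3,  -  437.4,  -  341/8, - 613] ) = [ - 613,  -  551, - 437.4 ,-341/8,-3,81, 708/7] 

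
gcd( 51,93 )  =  3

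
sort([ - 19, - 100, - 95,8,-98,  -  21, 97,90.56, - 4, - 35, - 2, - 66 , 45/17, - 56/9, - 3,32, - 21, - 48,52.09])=[ - 100, - 98,-95, - 66,  -  48, - 35 , - 21, - 21, - 19,  -  56/9, - 4,-3, - 2,45/17, 8,  32 , 52.09,90.56,97 ] 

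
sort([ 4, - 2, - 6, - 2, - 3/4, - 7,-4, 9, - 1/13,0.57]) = [  -  7, - 6, - 4,-2, - 2 ,-3/4,-1/13,  0.57, 4,9 ]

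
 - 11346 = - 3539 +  - 7807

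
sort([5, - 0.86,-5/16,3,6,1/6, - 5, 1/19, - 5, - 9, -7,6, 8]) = [ - 9, - 7, - 5,- 5, - 0.86, - 5/16,  1/19,1/6,3, 5,6, 6, 8]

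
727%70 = 27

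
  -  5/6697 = -5/6697  =  - 0.00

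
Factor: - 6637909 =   -  127^1*52267^1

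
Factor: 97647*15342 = 1498100274= 2^1*3^2*11^2*269^1*2557^1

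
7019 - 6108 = 911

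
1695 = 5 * 339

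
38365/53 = 723 + 46/53 = 723.87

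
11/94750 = 11/94750 = 0.00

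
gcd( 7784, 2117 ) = 1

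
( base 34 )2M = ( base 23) 3L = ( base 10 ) 90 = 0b1011010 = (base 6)230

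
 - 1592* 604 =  - 961568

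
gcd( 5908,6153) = 7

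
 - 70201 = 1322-71523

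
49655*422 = 20954410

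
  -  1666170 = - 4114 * 405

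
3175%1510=155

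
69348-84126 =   -  14778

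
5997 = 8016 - 2019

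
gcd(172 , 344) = 172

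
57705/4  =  14426 + 1/4 = 14426.25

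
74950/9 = 74950/9 = 8327.78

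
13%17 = 13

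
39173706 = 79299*494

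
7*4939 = 34573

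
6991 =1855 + 5136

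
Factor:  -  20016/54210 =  -24/65 = -2^3*3^1*5^( - 1 )*13^( - 1 )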